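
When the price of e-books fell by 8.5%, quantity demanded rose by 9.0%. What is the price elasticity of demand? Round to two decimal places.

ε = %ΔQ / %ΔP = (9.0)/(-8.5) = -1.059.

-1.06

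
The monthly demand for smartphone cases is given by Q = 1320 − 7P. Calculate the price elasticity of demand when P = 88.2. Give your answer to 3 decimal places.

At P = 88.2, Q = 702.600.
dQ/dP = −7.
ε = (dQ/dP)(P/Q) = (-7)(88.2/702.600).

-0.879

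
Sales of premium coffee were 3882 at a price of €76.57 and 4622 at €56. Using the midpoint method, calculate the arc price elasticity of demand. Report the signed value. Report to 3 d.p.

ΔQ = 4622 − 3882 = 740; ΔP = 56 − 76.57 = -20.57.
Midpoints: P̄ = 66.28, Q̄ = 4252.0.
ε = (ΔQ/ΔP)(P̄/Q̄) = (740/-20.57)(66.28/4252.0).

-0.561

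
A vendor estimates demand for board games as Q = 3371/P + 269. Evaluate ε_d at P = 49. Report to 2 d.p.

-0.20

At P = 49, Q = 337.796.
dQ/dP = −3371/P² = -1.404.
ε = (dQ/dP)(P/Q) = (-1.404)(49/337.796).
|ε| < 1, so demand is inelastic at this price.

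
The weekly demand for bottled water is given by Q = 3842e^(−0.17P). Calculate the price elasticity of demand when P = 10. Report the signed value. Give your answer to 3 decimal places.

-1.700

At P = 10, Q = 701.870.
dQ/dP = −0.17·3842e^(−0.17P) = −0.17Q = -119.318.
ε = (dQ/dP)(P/Q) = (-119.318)(10/701.870).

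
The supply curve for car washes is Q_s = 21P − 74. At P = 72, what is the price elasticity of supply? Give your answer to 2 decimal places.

1.05

At P = 72, Q_s = 1438.
dQ_s/dP = 21.
ε_s = (dQ_s/dP)(P/Q_s) = (21)(72/1438).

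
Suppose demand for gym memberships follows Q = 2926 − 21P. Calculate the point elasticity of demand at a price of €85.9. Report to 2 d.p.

At P = 85.9, Q = 1122.100.
dQ/dP = −21.
ε = (dQ/dP)(P/Q) = (-21)(85.9/1122.100).

-1.61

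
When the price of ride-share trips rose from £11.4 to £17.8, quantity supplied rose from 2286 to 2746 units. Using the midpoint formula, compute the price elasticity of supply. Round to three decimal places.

ΔQ = 2746 − 2286 = 460; ΔP = 17.8 − 11.4 = 6.4.
Midpoints: P̄ = 14.60, Q̄ = 2516.0.
ε_s = (ΔQ/ΔP)(P̄/Q̄) = (460/6.4)(14.60/2516.0).

0.417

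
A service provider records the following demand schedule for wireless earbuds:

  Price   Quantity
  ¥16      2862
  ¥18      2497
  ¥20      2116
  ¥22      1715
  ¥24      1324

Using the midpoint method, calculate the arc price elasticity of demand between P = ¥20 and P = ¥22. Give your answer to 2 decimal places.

-2.20

At P = 20, Q = 2116; at P = 22, Q = 1715.
ΔQ = -401, ΔP = 2. Midpoints: P̄ = 21.00, Q̄ = 1915.5.
ε = (ΔQ/ΔP)(P̄/Q̄) = (-401/2)(21.00/1915.5).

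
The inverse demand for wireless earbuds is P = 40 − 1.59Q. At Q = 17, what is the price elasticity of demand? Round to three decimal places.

At Q = 17, P = 40 − 1.59(17) = 12.97.
dP/dQ = −1.59, so dQ/dP = 1/(−1.59) = -0.629.
ε = (dQ/dP)(P/Q) = (-0.629)(12.97/17).

-0.480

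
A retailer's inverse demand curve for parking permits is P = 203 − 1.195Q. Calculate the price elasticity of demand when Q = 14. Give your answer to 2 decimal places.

-11.13

At Q = 14, P = 203 − 1.195(14) = 186.27.
dP/dQ = −1.195, so dQ/dP = 1/(−1.195) = -0.837.
ε = (dQ/dP)(P/Q) = (-0.837)(186.27/14).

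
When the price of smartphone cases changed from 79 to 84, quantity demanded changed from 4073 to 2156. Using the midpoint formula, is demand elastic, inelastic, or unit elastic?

elastic

Arc ε ≈ -10.033.
|ε| = 10.03 > 1.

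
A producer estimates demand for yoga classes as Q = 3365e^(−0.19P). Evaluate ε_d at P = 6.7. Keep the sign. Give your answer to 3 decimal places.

-1.273

At P = 6.7, Q = 942.168.
dQ/dP = −0.19·3365e^(−0.19P) = −0.19Q = -179.012.
ε = (dQ/dP)(P/Q) = (-179.012)(6.7/942.168).
|ε| > 1, so demand is elastic at this price.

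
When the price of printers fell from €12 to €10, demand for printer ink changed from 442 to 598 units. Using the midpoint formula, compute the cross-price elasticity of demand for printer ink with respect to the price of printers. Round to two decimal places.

-1.65

ΔQ_x = 598 − 442 = 156; ΔP_y = 10 − 12 = -2.
Midpoints: P̄_y = 11.00, Q̄_x = 520.0.
ε_xy = (ΔQ_x/ΔP_y)(P̄_y/Q̄_x) = (156/-2)(11.00/520.0).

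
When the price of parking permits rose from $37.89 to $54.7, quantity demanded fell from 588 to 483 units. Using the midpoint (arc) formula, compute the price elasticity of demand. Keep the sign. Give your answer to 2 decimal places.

ΔQ = 483 − 588 = -105; ΔP = 54.7 − 37.89 = 16.81.
Midpoints: P̄ = 46.30, Q̄ = 535.5.
ε = (ΔQ/ΔP)(P̄/Q̄) = (-105/16.81)(46.30/535.5).

-0.54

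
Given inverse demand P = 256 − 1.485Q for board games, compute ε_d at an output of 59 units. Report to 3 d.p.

At Q = 59, P = 256 − 1.485(59) = 168.38.
dP/dQ = −1.485, so dQ/dP = 1/(−1.485) = -0.673.
ε = (dQ/dP)(P/Q) = (-0.673)(168.38/59).

-1.922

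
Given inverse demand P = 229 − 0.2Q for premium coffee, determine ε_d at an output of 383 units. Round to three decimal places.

-1.990

At Q = 383, P = 229 − 0.2(383) = 152.40.
dP/dQ = −0.2, so dQ/dP = 1/(−0.2) = -5.000.
ε = (dQ/dP)(P/Q) = (-5.000)(152.40/383).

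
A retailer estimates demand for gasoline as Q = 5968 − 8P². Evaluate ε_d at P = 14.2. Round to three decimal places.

At P = 14.2, Q = 4354.880.
dQ/dP = −16P = -227.200.
ε = (dQ/dP)(P/Q) = (-227.200)(14.2/4354.880).

-0.741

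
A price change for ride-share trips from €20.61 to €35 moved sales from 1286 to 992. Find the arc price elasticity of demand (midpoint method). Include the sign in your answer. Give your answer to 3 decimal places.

ΔQ = 992 − 1286 = -294; ΔP = 35 − 20.61 = 14.39.
Midpoints: P̄ = 27.80, Q̄ = 1139.0.
ε = (ΔQ/ΔP)(P̄/Q̄) = (-294/14.39)(27.80/1139.0).

-0.499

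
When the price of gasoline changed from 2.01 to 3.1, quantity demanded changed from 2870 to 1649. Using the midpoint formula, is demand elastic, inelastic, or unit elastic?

elastic

Arc ε ≈ -1.267.
|ε| = 1.27 > 1.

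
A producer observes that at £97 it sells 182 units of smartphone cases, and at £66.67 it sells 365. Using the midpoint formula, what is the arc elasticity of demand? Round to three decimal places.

ΔQ = 365 − 182 = 183; ΔP = 66.67 − 97 = -30.33.
Midpoints: P̄ = 81.84, Q̄ = 273.5.
ε = (ΔQ/ΔP)(P̄/Q̄) = (183/-30.33)(81.84/273.5).

-1.805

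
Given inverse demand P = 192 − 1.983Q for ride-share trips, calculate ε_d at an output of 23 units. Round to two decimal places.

-3.21

At Q = 23, P = 192 − 1.983(23) = 146.39.
dP/dQ = −1.983, so dQ/dP = 1/(−1.983) = -0.504.
ε = (dQ/dP)(P/Q) = (-0.504)(146.39/23).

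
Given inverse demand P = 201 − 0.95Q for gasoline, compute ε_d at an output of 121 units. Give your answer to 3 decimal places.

At Q = 121, P = 201 − 0.95(121) = 86.05.
dP/dQ = −0.95, so dQ/dP = 1/(−0.95) = -1.053.
ε = (dQ/dP)(P/Q) = (-1.053)(86.05/121).

-0.749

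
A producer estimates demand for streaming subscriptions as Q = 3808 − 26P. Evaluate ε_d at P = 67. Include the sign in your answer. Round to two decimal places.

-0.84

At P = 67, Q = 2066.
dQ/dP = −26.
ε = (dQ/dP)(P/Q) = (-26)(67/2066).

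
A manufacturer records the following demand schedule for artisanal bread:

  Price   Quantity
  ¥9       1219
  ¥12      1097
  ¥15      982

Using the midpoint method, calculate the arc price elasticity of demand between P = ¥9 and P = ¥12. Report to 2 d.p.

-0.37

At P = 9, Q = 1219; at P = 12, Q = 1097.
ΔQ = -122, ΔP = 3. Midpoints: P̄ = 10.50, Q̄ = 1158.0.
ε = (ΔQ/ΔP)(P̄/Q̄) = (-122/3)(10.50/1158.0).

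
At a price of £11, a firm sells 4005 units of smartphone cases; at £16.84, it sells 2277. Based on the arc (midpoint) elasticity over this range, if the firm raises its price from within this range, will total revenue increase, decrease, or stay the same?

Arc ε = (-1728/5.84)(13.92/3141.0) ≈ -1.311.
|ε| = 1.31 > 1, so demand is elastic. A price rise therefore reduces total revenue.

decrease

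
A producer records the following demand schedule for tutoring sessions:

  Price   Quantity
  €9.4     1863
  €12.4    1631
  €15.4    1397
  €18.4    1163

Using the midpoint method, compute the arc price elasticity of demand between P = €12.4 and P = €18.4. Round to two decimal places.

At P = 12.4, Q = 1631; at P = 18.4, Q = 1163.
ΔQ = -468, ΔP = 6.0. Midpoints: P̄ = 15.40, Q̄ = 1397.0.
ε = (ΔQ/ΔP)(P̄/Q̄) = (-468/6.0)(15.40/1397.0).

-0.86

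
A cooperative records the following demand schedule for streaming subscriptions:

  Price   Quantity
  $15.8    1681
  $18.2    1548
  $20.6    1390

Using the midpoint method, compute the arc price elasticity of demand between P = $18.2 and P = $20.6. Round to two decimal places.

At P = 18.2, Q = 1548; at P = 20.6, Q = 1390.
ΔQ = -158, ΔP = 2.4. Midpoints: P̄ = 19.40, Q̄ = 1469.0.
ε = (ΔQ/ΔP)(P̄/Q̄) = (-158/2.4)(19.40/1469.0).

-0.87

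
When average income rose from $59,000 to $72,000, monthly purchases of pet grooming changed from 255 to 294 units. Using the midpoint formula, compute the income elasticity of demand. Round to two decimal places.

0.72

ΔQ = 39, ΔI = 13000. Midpoints: Ī = 65,500, Q̄ = 274.5.
ε_I = (ΔQ/ΔI)(Ī/Q̄) = (39/13000)(65500/274.5).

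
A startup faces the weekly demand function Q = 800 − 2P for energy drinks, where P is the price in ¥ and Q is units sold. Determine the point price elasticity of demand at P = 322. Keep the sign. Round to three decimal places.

-4.128

At P = 322, Q = 156.
dQ/dP = −2.
ε = (dQ/dP)(P/Q) = (-2)(322/156).
|ε| > 1, so demand is elastic at this price.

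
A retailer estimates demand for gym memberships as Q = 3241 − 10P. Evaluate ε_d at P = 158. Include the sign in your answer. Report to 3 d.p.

At P = 158, Q = 1661.
dQ/dP = −10.
ε = (dQ/dP)(P/Q) = (-10)(158/1661).

-0.951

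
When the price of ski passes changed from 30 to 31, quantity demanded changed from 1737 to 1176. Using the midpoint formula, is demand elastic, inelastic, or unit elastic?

elastic

Arc ε ≈ -11.748.
|ε| = 11.75 > 1.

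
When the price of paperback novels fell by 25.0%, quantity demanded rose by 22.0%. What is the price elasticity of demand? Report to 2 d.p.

ε = %ΔQ / %ΔP = (22.0)/(-25.0) = -0.880.

-0.88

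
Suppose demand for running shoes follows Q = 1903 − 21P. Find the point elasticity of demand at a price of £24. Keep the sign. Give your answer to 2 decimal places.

-0.36

At P = 24, Q = 1399.
dQ/dP = −21.
ε = (dQ/dP)(P/Q) = (-21)(24/1399).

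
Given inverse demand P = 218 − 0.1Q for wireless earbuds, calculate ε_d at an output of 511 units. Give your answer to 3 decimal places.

-3.266

At Q = 511, P = 218 − 0.1(511) = 166.90.
dP/dQ = −0.1, so dQ/dP = 1/(−0.1) = -10.000.
ε = (dQ/dP)(P/Q) = (-10.000)(166.90/511).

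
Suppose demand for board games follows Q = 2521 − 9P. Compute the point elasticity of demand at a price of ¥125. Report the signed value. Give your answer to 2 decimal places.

At P = 125, Q = 1396.
dQ/dP = −9.
ε = (dQ/dP)(P/Q) = (-9)(125/1396).

-0.81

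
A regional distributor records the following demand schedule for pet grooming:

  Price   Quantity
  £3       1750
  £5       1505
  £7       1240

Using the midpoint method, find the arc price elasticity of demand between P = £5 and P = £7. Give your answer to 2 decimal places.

At P = 5, Q = 1505; at P = 7, Q = 1240.
ΔQ = -265, ΔP = 2. Midpoints: P̄ = 6.00, Q̄ = 1372.5.
ε = (ΔQ/ΔP)(P̄/Q̄) = (-265/2)(6.00/1372.5).

-0.58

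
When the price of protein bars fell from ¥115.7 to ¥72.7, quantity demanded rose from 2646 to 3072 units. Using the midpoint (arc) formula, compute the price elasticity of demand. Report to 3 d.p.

-0.326

ΔQ = 3072 − 2646 = 426; ΔP = 72.7 − 115.7 = -43.
Midpoints: P̄ = 94.20, Q̄ = 2859.0.
ε = (ΔQ/ΔP)(P̄/Q̄) = (426/-43)(94.20/2859.0).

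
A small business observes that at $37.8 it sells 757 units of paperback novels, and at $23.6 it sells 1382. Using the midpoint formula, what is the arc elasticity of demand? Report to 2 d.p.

ΔQ = 1382 − 757 = 625; ΔP = 23.6 − 37.8 = -14.2.
Midpoints: P̄ = 30.70, Q̄ = 1069.5.
ε = (ΔQ/ΔP)(P̄/Q̄) = (625/-14.2)(30.70/1069.5).

-1.26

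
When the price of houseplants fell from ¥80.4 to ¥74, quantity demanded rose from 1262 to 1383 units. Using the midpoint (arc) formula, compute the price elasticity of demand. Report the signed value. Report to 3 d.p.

-1.104

ΔQ = 1383 − 1262 = 121; ΔP = 74 − 80.4 = -6.4.
Midpoints: P̄ = 77.20, Q̄ = 1322.5.
ε = (ΔQ/ΔP)(P̄/Q̄) = (121/-6.4)(77.20/1322.5).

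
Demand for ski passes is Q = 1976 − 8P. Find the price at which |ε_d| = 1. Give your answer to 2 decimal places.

For linear demand Q = a − bP, ε = −bP/(a − bP). |ε| = 1 when bP = a − bP, i.e. P = a/(2b).
P = 1976/(2·8) = 1976/16 = 123.5000.

123.50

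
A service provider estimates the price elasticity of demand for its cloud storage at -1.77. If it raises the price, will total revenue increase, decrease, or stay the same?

decrease

|ε| = 1.77 > 1, so demand is elastic. A price rise therefore reduces total revenue.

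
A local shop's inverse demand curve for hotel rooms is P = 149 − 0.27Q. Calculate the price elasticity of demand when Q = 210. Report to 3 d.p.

-1.628

At Q = 210, P = 149 − 0.27(210) = 92.30.
dP/dQ = −0.27, so dQ/dP = 1/(−0.27) = -3.704.
ε = (dQ/dP)(P/Q) = (-3.704)(92.30/210).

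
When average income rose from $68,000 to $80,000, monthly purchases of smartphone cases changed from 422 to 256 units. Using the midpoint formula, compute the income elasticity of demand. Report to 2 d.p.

-3.02

ΔQ = -166, ΔI = 12000. Midpoints: Ī = 74,000, Q̄ = 339.0.
ε_I = (ΔQ/ΔI)(Ī/Q̄) = (-166/12000)(74000/339.0).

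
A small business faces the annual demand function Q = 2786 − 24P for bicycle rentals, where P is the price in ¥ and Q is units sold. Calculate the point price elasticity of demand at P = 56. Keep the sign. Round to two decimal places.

-0.93

At P = 56, Q = 1442.
dQ/dP = −24.
ε = (dQ/dP)(P/Q) = (-24)(56/1442).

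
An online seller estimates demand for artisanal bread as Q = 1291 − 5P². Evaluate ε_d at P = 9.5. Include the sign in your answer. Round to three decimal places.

At P = 9.5, Q = 839.750.
dQ/dP = −10P = -95.
ε = (dQ/dP)(P/Q) = (-95)(9.5/839.750).

-1.075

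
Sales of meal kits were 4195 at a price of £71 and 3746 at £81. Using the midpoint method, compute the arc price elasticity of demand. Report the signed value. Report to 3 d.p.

-0.859

ΔQ = 3746 − 4195 = -449; ΔP = 81 − 71 = 10.
Midpoints: P̄ = 76.00, Q̄ = 3970.5.
ε = (ΔQ/ΔP)(P̄/Q̄) = (-449/10)(76.00/3970.5).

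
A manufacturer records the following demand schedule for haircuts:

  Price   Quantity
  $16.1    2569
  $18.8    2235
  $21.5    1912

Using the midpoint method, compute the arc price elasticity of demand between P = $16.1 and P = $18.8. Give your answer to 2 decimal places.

-0.90

At P = 16.1, Q = 2569; at P = 18.8, Q = 2235.
ΔQ = -334, ΔP = 2.7. Midpoints: P̄ = 17.45, Q̄ = 2402.0.
ε = (ΔQ/ΔP)(P̄/Q̄) = (-334/2.7)(17.45/2402.0).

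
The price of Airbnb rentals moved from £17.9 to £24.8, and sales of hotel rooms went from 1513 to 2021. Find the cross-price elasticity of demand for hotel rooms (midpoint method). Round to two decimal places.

0.89

ΔQ_x = 2021 − 1513 = 508; ΔP_y = 24.8 − 17.9 = 6.9.
Midpoints: P̄_y = 21.35, Q̄_x = 1767.0.
ε_xy = (ΔQ_x/ΔP_y)(P̄_y/Q̄_x) = (508/6.9)(21.35/1767.0).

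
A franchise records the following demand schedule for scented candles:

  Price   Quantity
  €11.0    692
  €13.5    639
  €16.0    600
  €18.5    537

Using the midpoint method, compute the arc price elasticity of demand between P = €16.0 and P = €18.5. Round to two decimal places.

At P = 16.0, Q = 600; at P = 18.5, Q = 537.
ΔQ = -63, ΔP = 2.5. Midpoints: P̄ = 17.25, Q̄ = 568.5.
ε = (ΔQ/ΔP)(P̄/Q̄) = (-63/2.5)(17.25/568.5).

-0.76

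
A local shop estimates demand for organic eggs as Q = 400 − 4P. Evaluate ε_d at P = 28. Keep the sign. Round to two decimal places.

At P = 28, Q = 288.
dQ/dP = −4.
ε = (dQ/dP)(P/Q) = (-4)(28/288).
|ε| < 1, so demand is inelastic at this price.

-0.39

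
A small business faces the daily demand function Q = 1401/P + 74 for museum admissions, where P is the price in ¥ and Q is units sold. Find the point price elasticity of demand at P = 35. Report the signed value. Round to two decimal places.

At P = 35, Q = 114.029.
dQ/dP = −1401/P² = -1.144.
ε = (dQ/dP)(P/Q) = (-1.144)(35/114.029).
|ε| < 1, so demand is inelastic at this price.

-0.35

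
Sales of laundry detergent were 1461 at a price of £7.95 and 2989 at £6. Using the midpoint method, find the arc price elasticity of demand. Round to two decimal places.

ΔQ = 2989 − 1461 = 1528; ΔP = 6 − 7.95 = -1.95.
Midpoints: P̄ = 6.97, Q̄ = 2225.0.
ε = (ΔQ/ΔP)(P̄/Q̄) = (1528/-1.95)(6.97/2225.0).

-2.46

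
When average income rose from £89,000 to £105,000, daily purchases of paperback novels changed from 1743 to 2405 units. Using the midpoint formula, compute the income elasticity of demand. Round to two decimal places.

1.94

ΔQ = 662, ΔI = 16000. Midpoints: Ī = 97,000, Q̄ = 2074.0.
ε_I = (ΔQ/ΔI)(Ī/Q̄) = (662/16000)(97000/2074.0).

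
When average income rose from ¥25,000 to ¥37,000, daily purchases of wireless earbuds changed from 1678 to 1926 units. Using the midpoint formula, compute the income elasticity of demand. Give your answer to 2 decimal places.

0.36

ΔQ = 248, ΔI = 12000. Midpoints: Ī = 31,000, Q̄ = 1802.0.
ε_I = (ΔQ/ΔI)(Ī/Q̄) = (248/12000)(31000/1802.0).
ε_I > 0, so the good is normal.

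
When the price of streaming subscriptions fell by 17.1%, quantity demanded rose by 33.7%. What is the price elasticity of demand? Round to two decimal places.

-1.97

ε = %ΔQ / %ΔP = (33.7)/(-17.1) = -1.971.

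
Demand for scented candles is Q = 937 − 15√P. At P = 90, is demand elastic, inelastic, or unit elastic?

Q = 794.698, dQ/dP = -0.791.
ε = (dQ/dP)(P/Q) ≈ -0.090.
|ε| = 0.09 < 1.

inelastic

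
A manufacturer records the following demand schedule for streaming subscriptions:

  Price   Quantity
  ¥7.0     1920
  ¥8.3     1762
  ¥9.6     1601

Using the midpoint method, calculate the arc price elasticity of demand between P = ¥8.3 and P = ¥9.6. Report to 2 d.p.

At P = 8.3, Q = 1762; at P = 9.6, Q = 1601.
ΔQ = -161, ΔP = 1.3. Midpoints: P̄ = 8.95, Q̄ = 1681.5.
ε = (ΔQ/ΔP)(P̄/Q̄) = (-161/1.3)(8.95/1681.5).

-0.66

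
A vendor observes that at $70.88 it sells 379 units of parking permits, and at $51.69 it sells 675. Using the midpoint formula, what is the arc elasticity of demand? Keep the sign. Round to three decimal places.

-1.794

ΔQ = 675 − 379 = 296; ΔP = 51.69 − 70.88 = -19.19.
Midpoints: P̄ = 61.28, Q̄ = 527.0.
ε = (ΔQ/ΔP)(P̄/Q̄) = (296/-19.19)(61.28/527.0).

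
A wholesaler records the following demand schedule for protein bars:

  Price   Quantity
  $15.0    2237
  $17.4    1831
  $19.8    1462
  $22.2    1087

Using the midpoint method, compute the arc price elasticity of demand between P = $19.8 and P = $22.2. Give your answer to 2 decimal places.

At P = 19.8, Q = 1462; at P = 22.2, Q = 1087.
ΔQ = -375, ΔP = 2.4. Midpoints: P̄ = 21.00, Q̄ = 1274.5.
ε = (ΔQ/ΔP)(P̄/Q̄) = (-375/2.4)(21.00/1274.5).

-2.57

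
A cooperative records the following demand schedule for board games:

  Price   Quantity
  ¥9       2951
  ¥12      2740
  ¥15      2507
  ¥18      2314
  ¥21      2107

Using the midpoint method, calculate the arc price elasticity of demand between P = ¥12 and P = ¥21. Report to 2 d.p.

At P = 12, Q = 2740; at P = 21, Q = 2107.
ΔQ = -633, ΔP = 9. Midpoints: P̄ = 16.50, Q̄ = 2423.5.
ε = (ΔQ/ΔP)(P̄/Q̄) = (-633/9)(16.50/2423.5).

-0.48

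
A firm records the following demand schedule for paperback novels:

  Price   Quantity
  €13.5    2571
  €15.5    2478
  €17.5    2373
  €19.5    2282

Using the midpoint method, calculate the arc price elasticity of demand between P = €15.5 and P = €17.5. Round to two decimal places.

At P = 15.5, Q = 2478; at P = 17.5, Q = 2373.
ΔQ = -105, ΔP = 2.0. Midpoints: P̄ = 16.50, Q̄ = 2425.5.
ε = (ΔQ/ΔP)(P̄/Q̄) = (-105/2.0)(16.50/2425.5).

-0.36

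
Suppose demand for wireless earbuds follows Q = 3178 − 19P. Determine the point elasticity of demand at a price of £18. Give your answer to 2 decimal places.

At P = 18, Q = 2836.
dQ/dP = −19.
ε = (dQ/dP)(P/Q) = (-19)(18/2836).

-0.12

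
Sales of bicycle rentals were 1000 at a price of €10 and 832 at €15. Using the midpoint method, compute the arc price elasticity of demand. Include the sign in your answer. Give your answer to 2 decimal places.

ΔQ = 832 − 1000 = -168; ΔP = 15 − 10 = 5.
Midpoints: P̄ = 12.50, Q̄ = 916.0.
ε = (ΔQ/ΔP)(P̄/Q̄) = (-168/5)(12.50/916.0).

-0.46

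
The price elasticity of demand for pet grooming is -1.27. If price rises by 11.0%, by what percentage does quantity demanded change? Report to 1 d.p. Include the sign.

%ΔQ ≈ ε × %ΔP = (-1.27)(11.0%) = -13.97%.

-14.0%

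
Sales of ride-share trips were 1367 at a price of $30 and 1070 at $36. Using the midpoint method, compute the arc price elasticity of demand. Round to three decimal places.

-1.341

ΔQ = 1070 − 1367 = -297; ΔP = 36 − 30 = 6.
Midpoints: P̄ = 33.00, Q̄ = 1218.5.
ε = (ΔQ/ΔP)(P̄/Q̄) = (-297/6)(33.00/1218.5).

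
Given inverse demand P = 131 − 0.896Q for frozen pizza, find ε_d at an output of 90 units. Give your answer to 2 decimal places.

At Q = 90, P = 131 − 0.896(90) = 50.36.
dP/dQ = −0.896, so dQ/dP = 1/(−0.896) = -1.116.
ε = (dQ/dP)(P/Q) = (-1.116)(50.36/90).

-0.62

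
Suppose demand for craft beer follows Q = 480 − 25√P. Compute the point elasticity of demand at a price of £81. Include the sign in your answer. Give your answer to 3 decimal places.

At P = 81, Q = 255.
dQ/dP = −25/(2√P) = -1.389.
ε = (dQ/dP)(P/Q) = (-1.389)(81/255).

-0.441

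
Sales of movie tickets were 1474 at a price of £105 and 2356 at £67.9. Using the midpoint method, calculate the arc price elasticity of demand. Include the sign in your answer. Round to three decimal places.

-1.073

ΔQ = 2356 − 1474 = 882; ΔP = 67.9 − 105 = -37.1.
Midpoints: P̄ = 86.45, Q̄ = 1915.0.
ε = (ΔQ/ΔP)(P̄/Q̄) = (882/-37.1)(86.45/1915.0).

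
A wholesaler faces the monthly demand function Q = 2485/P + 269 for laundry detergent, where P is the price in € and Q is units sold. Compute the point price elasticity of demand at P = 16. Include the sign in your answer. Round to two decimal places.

-0.37

At P = 16, Q = 424.312.
dQ/dP = −2485/P² = -9.707.
ε = (dQ/dP)(P/Q) = (-9.707)(16/424.312).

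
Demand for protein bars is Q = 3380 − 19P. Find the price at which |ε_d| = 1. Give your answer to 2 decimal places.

88.95

For linear demand Q = a − bP, ε = −bP/(a − bP). |ε| = 1 when bP = a − bP, i.e. P = a/(2b).
P = 3380/(2·19) = 3380/38 = 88.9474.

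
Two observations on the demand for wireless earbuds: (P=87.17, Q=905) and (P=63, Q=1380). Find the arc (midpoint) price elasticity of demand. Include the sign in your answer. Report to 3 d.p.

ΔQ = 1380 − 905 = 475; ΔP = 63 − 87.17 = -24.17.
Midpoints: P̄ = 75.09, Q̄ = 1142.5.
ε = (ΔQ/ΔP)(P̄/Q̄) = (475/-24.17)(75.09/1142.5).

-1.292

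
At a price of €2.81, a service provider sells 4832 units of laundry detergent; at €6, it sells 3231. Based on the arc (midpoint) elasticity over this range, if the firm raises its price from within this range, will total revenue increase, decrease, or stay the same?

increase

Arc ε = (-1601/3.19)(4.41/4031.5) ≈ -0.548.
|ε| = 0.55 < 1, so demand is inelastic. A price rise therefore raises total revenue.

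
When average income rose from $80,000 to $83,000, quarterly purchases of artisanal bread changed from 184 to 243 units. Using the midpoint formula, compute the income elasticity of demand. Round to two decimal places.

7.51

ΔQ = 59, ΔI = 3000. Midpoints: Ī = 81,500, Q̄ = 213.5.
ε_I = (ΔQ/ΔI)(Ī/Q̄) = (59/3000)(81500/213.5).
ε_I > 0, so the good is normal.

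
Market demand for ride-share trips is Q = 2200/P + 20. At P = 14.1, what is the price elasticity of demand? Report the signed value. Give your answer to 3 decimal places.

-0.886

At P = 14.1, Q = 176.028.
dQ/dP = −2200/P² = -11.066.
ε = (dQ/dP)(P/Q) = (-11.066)(14.1/176.028).
|ε| < 1, so demand is inelastic at this price.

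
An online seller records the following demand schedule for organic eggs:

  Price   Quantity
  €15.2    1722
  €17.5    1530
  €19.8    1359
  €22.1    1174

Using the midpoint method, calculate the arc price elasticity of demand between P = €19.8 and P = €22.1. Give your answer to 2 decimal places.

-1.33

At P = 19.8, Q = 1359; at P = 22.1, Q = 1174.
ΔQ = -185, ΔP = 2.3. Midpoints: P̄ = 20.95, Q̄ = 1266.5.
ε = (ΔQ/ΔP)(P̄/Q̄) = (-185/2.3)(20.95/1266.5).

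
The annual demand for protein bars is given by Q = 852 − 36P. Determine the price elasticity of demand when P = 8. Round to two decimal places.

At P = 8, Q = 564.
dQ/dP = −36.
ε = (dQ/dP)(P/Q) = (-36)(8/564).

-0.51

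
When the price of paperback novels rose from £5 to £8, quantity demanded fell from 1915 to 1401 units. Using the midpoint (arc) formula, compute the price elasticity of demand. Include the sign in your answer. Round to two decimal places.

ΔQ = 1401 − 1915 = -514; ΔP = 8 − 5 = 3.
Midpoints: P̄ = 6.50, Q̄ = 1658.0.
ε = (ΔQ/ΔP)(P̄/Q̄) = (-514/3)(6.50/1658.0).

-0.67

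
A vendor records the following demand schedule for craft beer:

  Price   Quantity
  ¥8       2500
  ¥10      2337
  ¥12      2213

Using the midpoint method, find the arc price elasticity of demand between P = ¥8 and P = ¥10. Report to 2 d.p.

At P = 8, Q = 2500; at P = 10, Q = 2337.
ΔQ = -163, ΔP = 2. Midpoints: P̄ = 9.00, Q̄ = 2418.5.
ε = (ΔQ/ΔP)(P̄/Q̄) = (-163/2)(9.00/2418.5).

-0.30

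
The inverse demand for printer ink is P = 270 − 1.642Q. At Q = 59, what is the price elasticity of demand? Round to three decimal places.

-1.787

At Q = 59, P = 270 − 1.642(59) = 173.12.
dP/dQ = −1.642, so dQ/dP = 1/(−1.642) = -0.609.
ε = (dQ/dP)(P/Q) = (-0.609)(173.12/59).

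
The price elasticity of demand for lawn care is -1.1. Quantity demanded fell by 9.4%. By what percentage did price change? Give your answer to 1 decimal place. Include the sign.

%ΔP ≈ %ΔQ / ε = (-9.4%)/(-1.1) = 8.55%.

8.5%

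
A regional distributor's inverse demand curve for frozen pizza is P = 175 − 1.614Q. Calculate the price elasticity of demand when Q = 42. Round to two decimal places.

-1.58

At Q = 42, P = 175 − 1.614(42) = 107.21.
dP/dQ = −1.614, so dQ/dP = 1/(−1.614) = -0.620.
ε = (dQ/dP)(P/Q) = (-0.620)(107.21/42).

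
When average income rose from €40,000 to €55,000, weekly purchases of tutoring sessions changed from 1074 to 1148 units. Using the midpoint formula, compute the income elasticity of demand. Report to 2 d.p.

ΔQ = 74, ΔI = 15000. Midpoints: Ī = 47,500, Q̄ = 1111.0.
ε_I = (ΔQ/ΔI)(Ī/Q̄) = (74/15000)(47500/1111.0).

0.21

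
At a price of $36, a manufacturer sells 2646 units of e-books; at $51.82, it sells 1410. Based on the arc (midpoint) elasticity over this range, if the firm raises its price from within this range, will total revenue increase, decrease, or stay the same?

decrease

Arc ε = (-1236/15.82)(43.91/2028.0) ≈ -1.692.
|ε| = 1.69 > 1, so demand is elastic. A price rise therefore reduces total revenue.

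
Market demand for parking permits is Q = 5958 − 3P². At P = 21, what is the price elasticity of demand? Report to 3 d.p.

At P = 21, Q = 4635.
dQ/dP = −6P = -126.
ε = (dQ/dP)(P/Q) = (-126)(21/4635).

-0.571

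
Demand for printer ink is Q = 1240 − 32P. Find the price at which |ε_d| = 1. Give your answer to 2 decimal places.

19.38

For linear demand Q = a − bP, ε = −bP/(a − bP). |ε| = 1 when bP = a − bP, i.e. P = a/(2b).
P = 1240/(2·32) = 1240/64 = 19.3750.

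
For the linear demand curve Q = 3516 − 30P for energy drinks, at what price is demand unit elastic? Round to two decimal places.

58.60

For linear demand Q = a − bP, ε = −bP/(a − bP). |ε| = 1 when bP = a − bP, i.e. P = a/(2b).
P = 3516/(2·30) = 3516/60 = 58.6000.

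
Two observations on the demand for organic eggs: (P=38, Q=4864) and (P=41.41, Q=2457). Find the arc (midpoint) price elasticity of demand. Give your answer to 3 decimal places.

ΔQ = 2457 − 4864 = -2407; ΔP = 41.41 − 38 = 3.41.
Midpoints: P̄ = 39.70, Q̄ = 3660.5.
ε = (ΔQ/ΔP)(P̄/Q̄) = (-2407/3.41)(39.70/3660.5).

-7.656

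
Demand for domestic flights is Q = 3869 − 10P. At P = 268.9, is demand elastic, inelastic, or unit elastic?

Q = 1180, dQ/dP = -10.
ε = (dQ/dP)(P/Q) ≈ -2.279.
|ε| = 2.28 > 1.

elastic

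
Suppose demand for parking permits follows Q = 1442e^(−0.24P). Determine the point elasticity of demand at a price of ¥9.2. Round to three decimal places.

At P = 9.2, Q = 158.505.
dQ/dP = −0.24·1442e^(−0.24P) = −0.24Q = -38.041.
ε = (dQ/dP)(P/Q) = (-38.041)(9.2/158.505).

-2.208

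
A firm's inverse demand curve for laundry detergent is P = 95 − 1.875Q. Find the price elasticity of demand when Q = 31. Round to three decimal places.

-0.634

At Q = 31, P = 95 − 1.875(31) = 36.88.
dP/dQ = −1.875, so dQ/dP = 1/(−1.875) = -0.533.
ε = (dQ/dP)(P/Q) = (-0.533)(36.88/31).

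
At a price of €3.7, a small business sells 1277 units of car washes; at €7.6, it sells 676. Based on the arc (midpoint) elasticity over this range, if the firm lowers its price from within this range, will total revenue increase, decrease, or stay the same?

decrease

Arc ε = (-601/3.9)(5.65/976.5) ≈ -0.892.
|ε| = 0.89 < 1, so demand is inelastic. A price cut therefore reduces total revenue.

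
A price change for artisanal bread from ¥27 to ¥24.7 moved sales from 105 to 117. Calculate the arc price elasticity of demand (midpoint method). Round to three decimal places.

ΔQ = 117 − 105 = 12; ΔP = 24.7 − 27 = -2.3.
Midpoints: P̄ = 25.85, Q̄ = 111.0.
ε = (ΔQ/ΔP)(P̄/Q̄) = (12/-2.3)(25.85/111.0).

-1.215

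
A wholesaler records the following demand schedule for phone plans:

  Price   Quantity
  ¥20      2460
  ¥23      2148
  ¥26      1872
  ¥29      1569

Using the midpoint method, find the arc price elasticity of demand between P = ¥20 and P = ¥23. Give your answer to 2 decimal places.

-0.97

At P = 20, Q = 2460; at P = 23, Q = 2148.
ΔQ = -312, ΔP = 3. Midpoints: P̄ = 21.50, Q̄ = 2304.0.
ε = (ΔQ/ΔP)(P̄/Q̄) = (-312/3)(21.50/2304.0).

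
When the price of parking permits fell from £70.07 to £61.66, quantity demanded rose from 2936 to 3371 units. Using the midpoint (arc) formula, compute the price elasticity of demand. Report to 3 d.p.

ΔQ = 3371 − 2936 = 435; ΔP = 61.66 − 70.07 = -8.41.
Midpoints: P̄ = 65.86, Q̄ = 3153.5.
ε = (ΔQ/ΔP)(P̄/Q̄) = (435/-8.41)(65.86/3153.5).

-1.080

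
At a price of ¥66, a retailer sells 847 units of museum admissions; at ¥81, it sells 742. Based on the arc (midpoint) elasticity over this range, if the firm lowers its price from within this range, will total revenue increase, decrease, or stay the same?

Arc ε = (-105/15)(73.50/794.5) ≈ -0.648.
|ε| = 0.65 < 1, so demand is inelastic. A price cut therefore reduces total revenue.

decrease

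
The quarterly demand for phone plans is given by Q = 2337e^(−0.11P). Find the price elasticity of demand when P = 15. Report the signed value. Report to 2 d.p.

At P = 15, Q = 448.821.
dQ/dP = −0.11·2337e^(−0.11P) = −0.11Q = -49.370.
ε = (dQ/dP)(P/Q) = (-49.370)(15/448.821).

-1.65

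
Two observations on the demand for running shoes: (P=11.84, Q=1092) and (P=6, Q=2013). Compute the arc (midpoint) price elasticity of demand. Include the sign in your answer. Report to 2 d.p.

ΔQ = 2013 − 1092 = 921; ΔP = 6 − 11.84 = -5.84.
Midpoints: P̄ = 8.92, Q̄ = 1552.5.
ε = (ΔQ/ΔP)(P̄/Q̄) = (921/-5.84)(8.92/1552.5).

-0.91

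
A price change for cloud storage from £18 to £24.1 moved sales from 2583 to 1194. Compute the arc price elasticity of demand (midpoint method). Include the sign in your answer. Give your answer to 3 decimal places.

-2.538

ΔQ = 1194 − 2583 = -1389; ΔP = 24.1 − 18 = 6.1.
Midpoints: P̄ = 21.05, Q̄ = 1888.5.
ε = (ΔQ/ΔP)(P̄/Q̄) = (-1389/6.1)(21.05/1888.5).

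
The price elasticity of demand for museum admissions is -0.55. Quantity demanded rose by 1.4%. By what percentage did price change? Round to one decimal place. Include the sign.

-2.5%

%ΔP ≈ %ΔQ / ε = (1.4%)/(-0.55) = -2.55%.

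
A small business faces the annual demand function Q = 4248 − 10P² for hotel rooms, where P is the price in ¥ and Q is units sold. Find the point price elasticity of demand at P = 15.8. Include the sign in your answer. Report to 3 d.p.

-2.850

At P = 15.8, Q = 1751.600.
dQ/dP = −20P = -316.
ε = (dQ/dP)(P/Q) = (-316)(15.8/1751.600).
|ε| > 1, so demand is elastic at this price.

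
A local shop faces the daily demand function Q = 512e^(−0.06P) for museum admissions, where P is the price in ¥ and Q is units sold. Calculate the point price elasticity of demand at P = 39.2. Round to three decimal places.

At P = 39.2, Q = 48.731.
dQ/dP = −0.06·512e^(−0.06P) = −0.06Q = -2.924.
ε = (dQ/dP)(P/Q) = (-2.924)(39.2/48.731).
|ε| > 1, so demand is elastic at this price.

-2.352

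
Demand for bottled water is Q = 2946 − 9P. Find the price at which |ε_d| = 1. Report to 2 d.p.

163.67

For linear demand Q = a − bP, ε = −bP/(a − bP). |ε| = 1 when bP = a − bP, i.e. P = a/(2b).
P = 2946/(2·9) = 2946/18 = 163.6667.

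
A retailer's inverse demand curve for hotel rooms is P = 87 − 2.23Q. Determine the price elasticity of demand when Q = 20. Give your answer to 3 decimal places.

-0.951

At Q = 20, P = 87 − 2.23(20) = 42.40.
dP/dQ = −2.23, so dQ/dP = 1/(−2.23) = -0.448.
ε = (dQ/dP)(P/Q) = (-0.448)(42.40/20).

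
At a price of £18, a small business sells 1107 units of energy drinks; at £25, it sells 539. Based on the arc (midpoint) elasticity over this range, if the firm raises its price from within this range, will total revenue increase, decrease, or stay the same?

Arc ε = (-568/7)(21.50/823.0) ≈ -2.120.
|ε| = 2.12 > 1, so demand is elastic. A price rise therefore reduces total revenue.

decrease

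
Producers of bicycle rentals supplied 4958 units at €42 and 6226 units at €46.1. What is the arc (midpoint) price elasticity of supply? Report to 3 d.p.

ΔQ = 6226 − 4958 = 1268; ΔP = 46.1 − 42 = 4.1.
Midpoints: P̄ = 44.05, Q̄ = 5592.0.
ε_s = (ΔQ/ΔP)(P̄/Q̄) = (1268/4.1)(44.05/5592.0).

2.436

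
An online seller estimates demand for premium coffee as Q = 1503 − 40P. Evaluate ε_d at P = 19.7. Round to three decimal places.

-1.102

At P = 19.7, Q = 715.
dQ/dP = −40.
ε = (dQ/dP)(P/Q) = (-40)(19.7/715).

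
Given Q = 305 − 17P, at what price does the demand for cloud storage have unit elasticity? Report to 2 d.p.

8.97

For linear demand Q = a − bP, ε = −bP/(a − bP). |ε| = 1 when bP = a − bP, i.e. P = a/(2b).
P = 305/(2·17) = 305/34 = 8.9706.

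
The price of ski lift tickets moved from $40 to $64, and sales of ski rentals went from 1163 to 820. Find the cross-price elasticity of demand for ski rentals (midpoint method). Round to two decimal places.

-0.75

ΔQ_x = 820 − 1163 = -343; ΔP_y = 64 − 40 = 24.
Midpoints: P̄_y = 52.00, Q̄_x = 991.5.
ε_xy = (ΔQ_x/ΔP_y)(P̄_y/Q̄_x) = (-343/24)(52.00/991.5).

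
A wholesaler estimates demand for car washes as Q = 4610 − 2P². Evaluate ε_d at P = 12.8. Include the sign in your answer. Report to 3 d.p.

-0.153

At P = 12.8, Q = 4282.320.
dQ/dP = −4P = -51.200.
ε = (dQ/dP)(P/Q) = (-51.200)(12.8/4282.320).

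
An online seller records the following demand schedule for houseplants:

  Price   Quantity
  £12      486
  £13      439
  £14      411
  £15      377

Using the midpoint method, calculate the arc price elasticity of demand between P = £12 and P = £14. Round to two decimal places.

At P = 12, Q = 486; at P = 14, Q = 411.
ΔQ = -75, ΔP = 2. Midpoints: P̄ = 13.00, Q̄ = 448.5.
ε = (ΔQ/ΔP)(P̄/Q̄) = (-75/2)(13.00/448.5).

-1.09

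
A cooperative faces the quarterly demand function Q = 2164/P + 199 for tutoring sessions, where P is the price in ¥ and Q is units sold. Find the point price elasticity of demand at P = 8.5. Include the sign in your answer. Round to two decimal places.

-0.56

At P = 8.5, Q = 453.588.
dQ/dP = −2164/P² = -29.952.
ε = (dQ/dP)(P/Q) = (-29.952)(8.5/453.588).
|ε| < 1, so demand is inelastic at this price.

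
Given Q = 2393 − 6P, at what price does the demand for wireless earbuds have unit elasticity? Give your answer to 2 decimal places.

For linear demand Q = a − bP, ε = −bP/(a − bP). |ε| = 1 when bP = a − bP, i.e. P = a/(2b).
P = 2393/(2·6) = 2393/12 = 199.4167.

199.42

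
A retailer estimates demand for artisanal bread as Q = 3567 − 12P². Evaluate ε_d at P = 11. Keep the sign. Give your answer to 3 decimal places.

-1.373

At P = 11, Q = 2115.
dQ/dP = −24P = -264.
ε = (dQ/dP)(P/Q) = (-264)(11/2115).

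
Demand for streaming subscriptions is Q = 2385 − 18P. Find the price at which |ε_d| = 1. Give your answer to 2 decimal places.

66.25

For linear demand Q = a − bP, ε = −bP/(a − bP). |ε| = 1 when bP = a − bP, i.e. P = a/(2b).
P = 2385/(2·18) = 2385/36 = 66.2500.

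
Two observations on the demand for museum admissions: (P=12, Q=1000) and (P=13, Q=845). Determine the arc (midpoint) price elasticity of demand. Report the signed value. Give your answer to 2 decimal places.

-2.10

ΔQ = 845 − 1000 = -155; ΔP = 13 − 12 = 1.
Midpoints: P̄ = 12.50, Q̄ = 922.5.
ε = (ΔQ/ΔP)(P̄/Q̄) = (-155/1)(12.50/922.5).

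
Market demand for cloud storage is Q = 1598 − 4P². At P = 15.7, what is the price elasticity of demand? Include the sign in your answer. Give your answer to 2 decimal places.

-3.22

At P = 15.7, Q = 612.040.
dQ/dP = −8P = -125.600.
ε = (dQ/dP)(P/Q) = (-125.600)(15.7/612.040).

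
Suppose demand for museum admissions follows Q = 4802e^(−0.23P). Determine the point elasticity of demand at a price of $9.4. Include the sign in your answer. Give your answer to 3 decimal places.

At P = 9.4, Q = 552.685.
dQ/dP = −0.23·4802e^(−0.23P) = −0.23Q = -127.117.
ε = (dQ/dP)(P/Q) = (-127.117)(9.4/552.685).
|ε| > 1, so demand is elastic at this price.

-2.162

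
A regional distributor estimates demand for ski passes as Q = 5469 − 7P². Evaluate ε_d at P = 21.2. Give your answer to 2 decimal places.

-2.71

At P = 21.2, Q = 2322.920.
dQ/dP = −14P = -296.800.
ε = (dQ/dP)(P/Q) = (-296.800)(21.2/2322.920).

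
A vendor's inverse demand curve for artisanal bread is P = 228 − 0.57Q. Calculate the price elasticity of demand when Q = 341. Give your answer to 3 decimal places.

-0.173

At Q = 341, P = 228 − 0.57(341) = 33.63.
dP/dQ = −0.57, so dQ/dP = 1/(−0.57) = -1.754.
ε = (dQ/dP)(P/Q) = (-1.754)(33.63/341).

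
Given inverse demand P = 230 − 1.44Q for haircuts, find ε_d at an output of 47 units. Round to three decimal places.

-2.398

At Q = 47, P = 230 − 1.44(47) = 162.32.
dP/dQ = −1.44, so dQ/dP = 1/(−1.44) = -0.694.
ε = (dQ/dP)(P/Q) = (-0.694)(162.32/47).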